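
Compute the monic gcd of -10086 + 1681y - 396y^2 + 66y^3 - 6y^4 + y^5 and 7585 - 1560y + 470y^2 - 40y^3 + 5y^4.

41 - 4y + y^2

Apply the Euclidean algorithm:
  y^5 - 6y^4 + 66y^3 - 396y^2 + 1681y - 10086 = ((1/5)y + 2/5)(5y^4 - 40y^3 + 470y^2 - 1560y + 7585) + (-12y^3 - 272y^2 + 788y - 13120)
  5y^4 - 40y^3 + 470y^2 - 1560y + 7585 = (-(5/12)y + 115/9)(-12y^3 - 272y^2 + 788y - 13120) + ((38465/9)y^2 - (153860/9)y + 1577065/9)
  -12y^3 - 272y^2 + 788y - 13120 = (-(108/38465)y - 576/7693)((38465/9)y^2 - (153860/9)y + 1577065/9) + (0)
Last nonzero remainder: (38465/9)y^2 - (153860/9)y + 1577065/9. Dividing through by 38465/9 gives the monic gcd y^2 - 4y + 41.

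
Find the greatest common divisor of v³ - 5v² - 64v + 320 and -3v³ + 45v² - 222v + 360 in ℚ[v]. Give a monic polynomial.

Apply the Euclidean algorithm:
  v³ - 5v² - 64v + 320 = (-1/3)(-3v³ + 45v² - 222v + 360) + (10v² - 138v + 440)
  -3v³ + 45v² - 222v + 360 = (-(3/10)v + 9/25)(10v² - 138v + 440) + (-(1008/25)v + 1008/5)
  10v² - 138v + 440 = (-(125/504)v + 275/126)(-(1008/25)v + 1008/5) + (0)
Last nonzero remainder: -(1008/25)v + 1008/5. Dividing through by -1008/25 gives the monic gcd v - 5.

v - 5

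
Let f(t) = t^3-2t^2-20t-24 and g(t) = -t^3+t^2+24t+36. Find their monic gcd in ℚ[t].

t^2-4t-12

Repeated division with remainder:
  t^3-2t^2-20t-24 = (-1)(-t^3+t^2+24t+36) + (-t^2+4t+12)
  -t^3+t^2+24t+36 = (t+3)(-t^2+4t+12) + (0)
Last nonzero remainder: -t^2+4t+12. Dividing through by -1 gives the monic gcd t^2-4t-12.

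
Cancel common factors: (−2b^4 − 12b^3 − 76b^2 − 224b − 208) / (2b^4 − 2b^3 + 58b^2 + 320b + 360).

(−b^2 − 2b − 26)/(b^2 − 5b + 45)

By polynomial division,
  −2b^4 − 12b^3 − 76b^2 − 224b − 208 = (−1)(2b^4 − 2b^3 + 58b^2 + 320b + 360) + (−14b^3 − 18b^2 + 96b + 152)
  2b^4 − 2b^3 + 58b^2 + 320b + 360 = (−(1/7)b + 16/49)(−14b^3 − 18b^2 + 96b + 152) + ((3802/49)b^2 + (15208/49)b + 15208/49)
  −14b^3 − 18b^2 + 96b + 152 = (−(343/1901)b + 931/1901)((3802/49)b^2 + (15208/49)b + 15208/49) + (0)
Last nonzero remainder: (3802/49)b^2 + (15208/49)b + 15208/49. Dividing through by 3802/49 gives the monic gcd b^2 + 4b + 4.
Cancel b^2 + 4b + 4 from numerator and denominator to get the reduced form.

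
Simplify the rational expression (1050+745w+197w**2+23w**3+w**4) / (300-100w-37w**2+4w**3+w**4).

Euclidean algorithm in ℚ[w]:
  w**4+23w**3+197w**2+745w+1050 = (w**4+4w**3-37w**2-100w+300) + (19w**3+234w**2+845w+750)
  w**4+4w**3-37w**2-100w+300 = ((1/19)w-158/361)(19w**3+234w**2+845w+750) + ((7560/361)w**2+(83160/361)w+226800/361)
  19w**3+234w**2+845w+750 = ((6859/7560)w+1805/1512)((7560/361)w**2+(83160/361)w+226800/361) + (0)
Last nonzero remainder: (7560/361)w**2+(83160/361)w+226800/361. Dividing through by 7560/361 gives the monic gcd w**2+11w+30.
Cancel w**2+11w+30 from numerator and denominator to get the reduced form.

(35+12w+w**2)/(10-7w+w**2)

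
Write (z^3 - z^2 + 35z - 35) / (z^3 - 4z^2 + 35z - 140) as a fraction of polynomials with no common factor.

(z - 1)/(z - 4)

By polynomial division,
  z^3 - z^2 + 35z - 35 = (z^3 - 4z^2 + 35z - 140) + (3z^2 + 105)
  z^3 - 4z^2 + 35z - 140 = ((1/3)z - 4/3)(3z^2 + 105) + (0)
Last nonzero remainder: 3z^2 + 105. Dividing through by 3 gives the monic gcd z^2 + 35.
Cancel z^2 + 35 from numerator and denominator to get the reduced form.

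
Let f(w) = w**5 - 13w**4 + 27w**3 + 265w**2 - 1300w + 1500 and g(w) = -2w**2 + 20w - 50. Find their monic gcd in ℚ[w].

w**2 - 10w + 25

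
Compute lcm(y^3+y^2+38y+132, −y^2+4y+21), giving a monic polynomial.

y^4−6y^3+31y^2−134y−924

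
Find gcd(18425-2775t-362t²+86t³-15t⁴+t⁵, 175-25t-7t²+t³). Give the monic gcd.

-25+t²

Euclidean algorithm in ℚ[t]:
  t⁵-15t⁴+86t³-362t²-2775t+18425 = (t²-8t+55)(t³-7t²-25t+175) + (-352t²+8800)
  t³-7t²-25t+175 = (-(1/352)t+7/352)(-352t²+8800) + (0)
Last nonzero remainder: -352t²+8800. Dividing through by -352 gives the monic gcd t²-25.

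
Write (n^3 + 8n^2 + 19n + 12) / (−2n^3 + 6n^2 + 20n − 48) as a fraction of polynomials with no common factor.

Apply the Euclidean algorithm:
  n^3 + 8n^2 + 19n + 12 = (−1/2)(−2n^3 + 6n^2 + 20n − 48) + (11n^2 + 29n − 12)
  −2n^3 + 6n^2 + 20n − 48 = (−(2/11)n + 124/121)(11n^2 + 29n − 12) + (−(1440/121)n − 4320/121)
  11n^2 + 29n − 12 = (−(1331/1440)n + 121/360)(−(1440/121)n − 4320/121) + (0)
Last nonzero remainder: −(1440/121)n − 4320/121. Dividing through by −1440/121 gives the monic gcd n + 3.
Cancel n + 3 from numerator and denominator to get the reduced form.

(−n^2 − 5n − 4)/(2n^2 − 12n + 16)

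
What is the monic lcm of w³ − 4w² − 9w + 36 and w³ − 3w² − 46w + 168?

w⁵ − 3w⁴ − 55w³ + 195w² + 414w − 1512

Euclidean algorithm in ℚ[w]:
  w³ − 4w² − 9w + 36 = (w³ − 3w² − 46w + 168) + (−w² + 37w − 132)
  w³ − 3w² − 46w + 168 = (−w − 34)(−w² + 37w − 132) + (1080w − 4320)
  −w² + 37w − 132 = (−(1/1080)w + 11/360)(1080w − 4320) + (0)
Last nonzero remainder: 1080w − 4320. Dividing through by 1080 gives the monic gcd w − 4.
Then lcm(f, g) = f·g / gcd(f, g); expanding and making the result monic gives the answer.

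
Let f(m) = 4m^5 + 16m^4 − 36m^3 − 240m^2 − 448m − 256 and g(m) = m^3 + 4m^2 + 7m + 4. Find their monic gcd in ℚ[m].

m^3 + 4m^2 + 7m + 4

Apply the Euclidean algorithm:
  4m^5 + 16m^4 − 36m^3 − 240m^2 − 448m − 256 = (4m^2 − 64)(m^3 + 4m^2 + 7m + 4) + (0)
The last nonzero remainder m^3 + 4m^2 + 7m + 4 is already monic.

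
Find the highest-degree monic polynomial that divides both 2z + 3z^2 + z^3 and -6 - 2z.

Euclidean algorithm in ℚ[z]:
  z^3 + 3z^2 + 2z = (-(1/2)z^2 - 1)(-2z - 6) + (-6)
  -2z - 6 = ((1/3)z + 1)(-6) + (0)
The last nonzero remainder is the constant -6, so the polynomials are coprime and gcd = 1.

1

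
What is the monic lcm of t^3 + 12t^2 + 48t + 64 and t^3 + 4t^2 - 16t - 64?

t^4 + 8t^3 - 128t - 256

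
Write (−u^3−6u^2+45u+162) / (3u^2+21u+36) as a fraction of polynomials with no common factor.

Repeated division with remainder:
  −u^3−6u^2+45u+162 = (−(1/3)u+1/3)(3u^2+21u+36) + (50u+150)
  3u^2+21u+36 = ((3/50)u+6/25)(50u+150) + (0)
Last nonzero remainder: 50u+150. Dividing through by 50 gives the monic gcd u+3.
Cancel u+3 from numerator and denominator to get the reduced form.

(−u^2−3u+54)/(3u+12)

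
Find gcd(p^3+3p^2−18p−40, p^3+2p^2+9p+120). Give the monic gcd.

p+5

Euclidean algorithm in ℚ[p]:
  p^3+3p^2−18p−40 = (p^3+2p^2+9p+120) + (p^2−27p−160)
  p^3+2p^2+9p+120 = (p+29)(p^2−27p−160) + (952p+4760)
  p^2−27p−160 = ((1/952)p−4/119)(952p+4760) + (0)
Last nonzero remainder: 952p+4760. Dividing through by 952 gives the monic gcd p+5.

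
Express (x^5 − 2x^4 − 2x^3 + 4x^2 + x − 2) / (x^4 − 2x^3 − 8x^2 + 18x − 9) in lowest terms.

Repeated division with remainder:
  x^5 − 2x^4 − 2x^3 + 4x^2 + x − 2 = (x)(x^4 − 2x^3 − 8x^2 + 18x − 9) + (6x^3 − 14x^2 + 10x − 2)
  x^4 − 2x^3 − 8x^2 + 18x − 9 = ((1/6)x + 1/18)(6x^3 − 14x^2 + 10x − 2) + (−(80/9)x^2 + (160/9)x − 80/9)
  6x^3 − 14x^2 + 10x − 2 = (−(27/40)x + 9/40)(−(80/9)x^2 + (160/9)x − 80/9) + (0)
Last nonzero remainder: −(80/9)x^2 + (160/9)x − 80/9. Dividing through by −80/9 gives the monic gcd x^2 − 2x + 1.
Cancel x^2 − 2x + 1 from numerator and denominator to get the reduced form.

(x^3 − 3x − 2)/(x^2 − 9)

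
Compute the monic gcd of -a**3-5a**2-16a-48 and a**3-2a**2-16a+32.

By polynomial division,
  -a**3-5a**2-16a-48 = (-1)(a**3-2a**2-16a+32) + (-7a**2-32a-16)
  a**3-2a**2-16a+32 = (-(1/7)a+46/49)(-7a**2-32a-16) + ((576/49)a+2304/49)
  -7a**2-32a-16 = (-(343/576)a-49/144)((576/49)a+2304/49) + (0)
Last nonzero remainder: (576/49)a+2304/49. Dividing through by 576/49 gives the monic gcd a+4.

a+4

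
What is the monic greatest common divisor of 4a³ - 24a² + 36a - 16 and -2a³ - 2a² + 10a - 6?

By polynomial division,
  4a³ - 24a² + 36a - 16 = (-2)(-2a³ - 2a² + 10a - 6) + (-28a² + 56a - 28)
  -2a³ - 2a² + 10a - 6 = ((1/14)a + 3/14)(-28a² + 56a - 28) + (0)
Last nonzero remainder: -28a² + 56a - 28. Dividing through by -28 gives the monic gcd a² - 2a + 1.

a² - 2a + 1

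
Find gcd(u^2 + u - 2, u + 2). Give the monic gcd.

Euclidean algorithm in ℚ[u]:
  u^2 + u - 2 = (u - 1)(u + 2) + (0)
The last nonzero remainder u + 2 is already monic.

u + 2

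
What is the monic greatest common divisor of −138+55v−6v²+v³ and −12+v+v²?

Repeated division with remainder:
  v³−6v²+55v−138 = (v−7)(v²+v−12) + (74v−222)
  v²+v−12 = ((1/74)v+2/37)(74v−222) + (0)
Last nonzero remainder: 74v−222. Dividing through by 74 gives the monic gcd v−3.

−3+v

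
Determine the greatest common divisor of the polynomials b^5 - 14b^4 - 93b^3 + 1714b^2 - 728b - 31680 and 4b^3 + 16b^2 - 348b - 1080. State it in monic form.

b^2 + b - 90

Apply the Euclidean algorithm:
  b^5 - 14b^4 - 93b^3 + 1714b^2 - 728b - 31680 = ((1/4)b^2 - (9/2)b + 33/2)(4b^3 + 16b^2 - 348b - 1080) + (154b^2 + 154b - 13860)
  4b^3 + 16b^2 - 348b - 1080 = ((2/77)b + 6/77)(154b^2 + 154b - 13860) + (0)
Last nonzero remainder: 154b^2 + 154b - 13860. Dividing through by 154 gives the monic gcd b^2 + b - 90.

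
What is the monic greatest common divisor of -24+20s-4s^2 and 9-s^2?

-3+s

Repeated division with remainder:
  -4s^2+20s-24 = (4)(-s^2+9) + (20s-60)
  -s^2+9 = (-(1/20)s-3/20)(20s-60) + (0)
Last nonzero remainder: 20s-60. Dividing through by 20 gives the monic gcd s-3.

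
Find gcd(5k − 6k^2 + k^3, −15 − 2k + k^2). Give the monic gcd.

−5 + k

Apply the Euclidean algorithm:
  k^3 − 6k^2 + 5k = (k − 4)(k^2 − 2k − 15) + (12k − 60)
  k^2 − 2k − 15 = ((1/12)k + 1/4)(12k − 60) + (0)
Last nonzero remainder: 12k − 60. Dividing through by 12 gives the monic gcd k − 5.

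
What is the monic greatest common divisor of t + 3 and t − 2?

Euclidean algorithm in ℚ[t]:
  t + 3 = (t − 2) + (5)
  t − 2 = ((1/5)t − 2/5)(5) + (0)
The last nonzero remainder is the constant 5, so the polynomials are coprime and gcd = 1.

1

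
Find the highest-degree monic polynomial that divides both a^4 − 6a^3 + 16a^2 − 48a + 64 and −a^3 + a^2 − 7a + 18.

a − 2

Apply the Euclidean algorithm:
  a^4 − 6a^3 + 16a^2 − 48a + 64 = (−a + 5)(−a^3 + a^2 − 7a + 18) + (4a^2 + 5a − 26)
  −a^3 + a^2 − 7a + 18 = (−(1/4)a + 9/16)(4a^2 + 5a − 26) + (−(261/16)a + 261/8)
  4a^2 + 5a − 26 = (−(64/261)a − 208/261)(−(261/16)a + 261/8) + (0)
Last nonzero remainder: −(261/16)a + 261/8. Dividing through by −261/16 gives the monic gcd a − 2.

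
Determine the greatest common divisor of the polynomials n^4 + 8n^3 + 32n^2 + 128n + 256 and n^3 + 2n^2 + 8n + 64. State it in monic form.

Apply the Euclidean algorithm:
  n^4 + 8n^3 + 32n^2 + 128n + 256 = (n + 6)(n^3 + 2n^2 + 8n + 64) + (12n^2 + 16n − 128)
  n^3 + 2n^2 + 8n + 64 = ((1/12)n + 1/18)(12n^2 + 16n − 128) + ((160/9)n + 640/9)
  12n^2 + 16n − 128 = ((27/40)n − 9/5)((160/9)n + 640/9) + (0)
Last nonzero remainder: (160/9)n + 640/9. Dividing through by 160/9 gives the monic gcd n + 4.

n + 4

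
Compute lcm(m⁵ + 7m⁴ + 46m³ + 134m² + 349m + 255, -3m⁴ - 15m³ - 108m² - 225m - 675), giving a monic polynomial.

m⁷ + 10m⁶ + 82m⁵ + 377m⁴ + 1441m³ + 3312m² + 6000m + 3825

Euclidean algorithm in ℚ[m]:
  m⁵ + 7m⁴ + 46m³ + 134m² + 349m + 255 = (-(1/3)m - 2/3)(-3m⁴ - 15m³ - 108m² - 225m - 675) + (-13m² - 26m - 195)
  -3m⁴ - 15m³ - 108m² - 225m - 675 = ((3/13)m² + (9/13)m + 45/13)(-13m² - 26m - 195) + (0)
Last nonzero remainder: -13m² - 26m - 195. Dividing through by -13 gives the monic gcd m² + 2m + 15.
Then lcm(f, g) = f·g / gcd(f, g); expanding and making the result monic gives the answer.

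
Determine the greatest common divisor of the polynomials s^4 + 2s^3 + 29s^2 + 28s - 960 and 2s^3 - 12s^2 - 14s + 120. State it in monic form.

Repeated division with remainder:
  s^4 + 2s^3 + 29s^2 + 28s - 960 = ((1/2)s + 4)(2s^3 - 12s^2 - 14s + 120) + (84s^2 + 24s - 1440)
  2s^3 - 12s^2 - 14s + 120 = ((1/42)s - 22/147)(84s^2 + 24s - 1440) + ((1170/49)s - 4680/49)
  84s^2 + 24s - 1440 = ((686/195)s + 196/13)((1170/49)s - 4680/49) + (0)
Last nonzero remainder: (1170/49)s - 4680/49. Dividing through by 1170/49 gives the monic gcd s - 4.

s - 4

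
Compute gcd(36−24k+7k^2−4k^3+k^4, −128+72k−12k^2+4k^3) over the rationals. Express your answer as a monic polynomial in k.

−2+k

Apply the Euclidean algorithm:
  k^4−4k^3+7k^2−24k+36 = ((1/4)k−1/4)(4k^3−12k^2+72k−128) + (−14k^2+26k+4)
  4k^3−12k^2+72k−128 = (−(2/7)k+16/49)(−14k^2+26k+4) + ((3168/49)k−6336/49)
  −14k^2+26k+4 = (−(343/1584)k−49/1584)((3168/49)k−6336/49) + (0)
Last nonzero remainder: (3168/49)k−6336/49. Dividing through by 3168/49 gives the monic gcd k−2.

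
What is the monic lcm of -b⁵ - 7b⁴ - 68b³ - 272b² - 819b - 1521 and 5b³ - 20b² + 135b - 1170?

b⁶ + b⁵ + 26b⁴ - 136b³ - 813b² - 3393b - 9126

Euclidean algorithm in ℚ[b]:
  -b⁵ - 7b⁴ - 68b³ - 272b² - 819b - 1521 = (-(1/5)b² - (11/5)b - 17)(5b³ - 20b² + 135b - 1170) + (-549b² - 1098b - 21411)
  5b³ - 20b² + 135b - 1170 = (-(5/549)b + 10/183)(-549b² - 1098b - 21411) + (0)
Last nonzero remainder: -549b² - 1098b - 21411. Dividing through by -549 gives the monic gcd b² + 2b + 39.
Then lcm(f, g) = f·g / gcd(f, g); expanding and making the result monic gives the answer.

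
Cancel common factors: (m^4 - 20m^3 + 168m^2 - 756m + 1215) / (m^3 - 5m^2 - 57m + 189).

By polynomial division,
  m^4 - 20m^3 + 168m^2 - 756m + 1215 = (m - 15)(m^3 - 5m^2 - 57m + 189) + (150m^2 - 1800m + 4050)
  m^3 - 5m^2 - 57m + 189 = ((1/150)m + 7/150)(150m^2 - 1800m + 4050) + (0)
Last nonzero remainder: 150m^2 - 1800m + 4050. Dividing through by 150 gives the monic gcd m^2 - 12m + 27.
Cancel m^2 - 12m + 27 from numerator and denominator to get the reduced form.

(m^2 - 8m + 45)/(m + 7)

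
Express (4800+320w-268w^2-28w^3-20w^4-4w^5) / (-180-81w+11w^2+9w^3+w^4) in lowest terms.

(-80+4w-4w^2)/(3+w)

Repeated division with remainder:
  -4w^5-20w^4-28w^3-268w^2+320w+4800 = (-4w+16)(w^4+9w^3+11w^2-81w-180) + (-128w^3-768w^2+896w+7680)
  w^4+9w^3+11w^2-81w-180 = (-(1/128)w-3/128)(-128w^3-768w^2+896w+7680) + (0)
Last nonzero remainder: -128w^3-768w^2+896w+7680. Dividing through by -128 gives the monic gcd w^3+6w^2-7w-60.
Cancel w^3+6w^2-7w-60 from numerator and denominator to get the reduced form.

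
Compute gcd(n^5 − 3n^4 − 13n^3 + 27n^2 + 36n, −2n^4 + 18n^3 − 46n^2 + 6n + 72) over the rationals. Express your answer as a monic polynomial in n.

n^3 − 6n^2 + 5n + 12

By polynomial division,
  n^5 − 3n^4 − 13n^3 + 27n^2 + 36n = (−(1/2)n − 3)(−2n^4 + 18n^3 − 46n^2 + 6n + 72) + (18n^3 − 108n^2 + 90n + 216)
  −2n^4 + 18n^3 − 46n^2 + 6n + 72 = (−(1/9)n + 1/3)(18n^3 − 108n^2 + 90n + 216) + (0)
Last nonzero remainder: 18n^3 − 108n^2 + 90n + 216. Dividing through by 18 gives the monic gcd n^3 − 6n^2 + 5n + 12.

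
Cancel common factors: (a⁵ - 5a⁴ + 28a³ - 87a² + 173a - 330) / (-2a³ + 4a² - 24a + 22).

(-a³ + 4a² - 13a + 30)/(2a - 2)

Apply the Euclidean algorithm:
  a⁵ - 5a⁴ + 28a³ - 87a² + 173a - 330 = (-(1/2)a² + (3/2)a - 5)(-2a³ + 4a² - 24a + 22) + (-20a² + 20a - 220)
  -2a³ + 4a² - 24a + 22 = ((1/10)a - 1/10)(-20a² + 20a - 220) + (0)
Last nonzero remainder: -20a² + 20a - 220. Dividing through by -20 gives the monic gcd a² - a + 11.
Cancel a² - a + 11 from numerator and denominator to get the reduced form.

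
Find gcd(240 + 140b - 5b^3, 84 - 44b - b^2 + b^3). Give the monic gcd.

-6 + b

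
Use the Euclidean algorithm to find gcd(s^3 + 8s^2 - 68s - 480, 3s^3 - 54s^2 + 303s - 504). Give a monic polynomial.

Euclidean algorithm in ℚ[s]:
  s^3 + 8s^2 - 68s - 480 = (1/3)(3s^3 - 54s^2 + 303s - 504) + (26s^2 - 169s - 312)
  3s^3 - 54s^2 + 303s - 504 = ((3/26)s - 69/52)(26s^2 - 169s - 312) + ((459/4)s - 918)
  26s^2 - 169s - 312 = ((104/459)s + 52/153)((459/4)s - 918) + (0)
Last nonzero remainder: (459/4)s - 918. Dividing through by 459/4 gives the monic gcd s - 8.

s - 8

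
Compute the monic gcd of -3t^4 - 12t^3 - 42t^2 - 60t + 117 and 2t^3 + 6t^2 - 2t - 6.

t^2 + 2t - 3

Apply the Euclidean algorithm:
  -3t^4 - 12t^3 - 42t^2 - 60t + 117 = (-(3/2)t - 3/2)(2t^3 + 6t^2 - 2t - 6) + (-36t^2 - 72t + 108)
  2t^3 + 6t^2 - 2t - 6 = (-(1/18)t - 1/18)(-36t^2 - 72t + 108) + (0)
Last nonzero remainder: -36t^2 - 72t + 108. Dividing through by -36 gives the monic gcd t^2 + 2t - 3.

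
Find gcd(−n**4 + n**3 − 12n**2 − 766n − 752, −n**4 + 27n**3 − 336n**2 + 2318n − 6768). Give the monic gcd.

n**2 − 10n + 94

Apply the Euclidean algorithm:
  −n**4 + n**3 − 12n**2 − 766n − 752 = (−n**4 + 27n**3 − 336n**2 + 2318n − 6768) + (−26n**3 + 324n**2 − 3084n + 6016)
  −n**4 + 27n**3 − 336n**2 + 2318n − 6768 = ((1/26)n − 189/338)(−26n**3 + 324n**2 − 3084n + 6016) + (−(6120/169)n**2 + (61200/169)n − 575280/169)
  −26n**3 + 324n**2 − 3084n + 6016 = ((2197/3060)n − 1352/765)(−(6120/169)n**2 + (61200/169)n − 575280/169) + (0)
Last nonzero remainder: −(6120/169)n**2 + (61200/169)n − 575280/169. Dividing through by −6120/169 gives the monic gcd n**2 − 10n + 94.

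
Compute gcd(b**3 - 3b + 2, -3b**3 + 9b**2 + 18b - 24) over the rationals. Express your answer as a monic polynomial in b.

b**2 + b - 2

Euclidean algorithm in ℚ[b]:
  b**3 - 3b + 2 = (-1/3)(-3b**3 + 9b**2 + 18b - 24) + (3b**2 + 3b - 6)
  -3b**3 + 9b**2 + 18b - 24 = (-b + 4)(3b**2 + 3b - 6) + (0)
Last nonzero remainder: 3b**2 + 3b - 6. Dividing through by 3 gives the monic gcd b**2 + b - 2.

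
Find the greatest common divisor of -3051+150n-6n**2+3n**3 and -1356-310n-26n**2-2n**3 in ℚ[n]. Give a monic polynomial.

113+7n+n**2

Repeated division with remainder:
  3n**3-6n**2+150n-3051 = (-3/2)(-2n**3-26n**2-310n-1356) + (-45n**2-315n-5085)
  -2n**3-26n**2-310n-1356 = ((2/45)n+4/15)(-45n**2-315n-5085) + (0)
Last nonzero remainder: -45n**2-315n-5085. Dividing through by -45 gives the monic gcd n**2+7n+113.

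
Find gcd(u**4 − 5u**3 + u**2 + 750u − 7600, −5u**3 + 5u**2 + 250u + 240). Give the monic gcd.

Apply the Euclidean algorithm:
  u**4 − 5u**3 + u**2 + 750u − 7600 = (−(1/5)u + 4/5)(−5u**3 + 5u**2 + 250u + 240) + (47u**2 + 598u − 7792)
  −5u**3 + 5u**2 + 250u + 240 = (−(5/47)u + 3225/2209)(47u**2 + 598u − 7792) + (−(3207420/2209)u + 25659360/2209)
  47u**2 + 598u − 7792 = (−(103823/3207420)u − 1075783/1603710)(−(3207420/2209)u + 25659360/2209) + (0)
Last nonzero remainder: −(3207420/2209)u + 25659360/2209. Dividing through by −3207420/2209 gives the monic gcd u − 8.

u − 8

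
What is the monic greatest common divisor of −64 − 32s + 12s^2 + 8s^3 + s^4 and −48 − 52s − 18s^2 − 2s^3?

Repeated division with remainder:
  s^4 + 8s^3 + 12s^2 − 32s − 64 = (−(1/2)s + 1/2)(−2s^3 − 18s^2 − 52s − 48) + (−5s^2 − 30s − 40)
  −2s^3 − 18s^2 − 52s − 48 = ((2/5)s + 6/5)(−5s^2 − 30s − 40) + (0)
Last nonzero remainder: −5s^2 − 30s − 40. Dividing through by −5 gives the monic gcd s^2 + 6s + 8.

8 + 6s + s^2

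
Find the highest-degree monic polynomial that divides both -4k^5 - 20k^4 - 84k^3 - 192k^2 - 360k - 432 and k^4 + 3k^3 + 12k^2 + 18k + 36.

By polynomial division,
  -4k^5 - 20k^4 - 84k^3 - 192k^2 - 360k - 432 = (-4k - 8)(k^4 + 3k^3 + 12k^2 + 18k + 36) + (-12k^3 - 24k^2 - 72k - 144)
  k^4 + 3k^3 + 12k^2 + 18k + 36 = (-(1/12)k - 1/12)(-12k^3 - 24k^2 - 72k - 144) + (4k^2 + 24)
  -12k^3 - 24k^2 - 72k - 144 = (-3k - 6)(4k^2 + 24) + (0)
Last nonzero remainder: 4k^2 + 24. Dividing through by 4 gives the monic gcd k^2 + 6.

k^2 + 6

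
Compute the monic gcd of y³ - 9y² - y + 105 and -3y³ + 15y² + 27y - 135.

y² - 2y - 15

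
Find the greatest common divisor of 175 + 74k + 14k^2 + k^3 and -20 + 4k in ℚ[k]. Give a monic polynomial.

Euclidean algorithm in ℚ[k]:
  k^3 + 14k^2 + 74k + 175 = ((1/4)k^2 + (19/4)k + 169/4)(4k - 20) + (1020)
  4k - 20 = ((1/255)k - 1/51)(1020) + (0)
The last nonzero remainder is the constant 1020, so the polynomials are coprime and gcd = 1.

1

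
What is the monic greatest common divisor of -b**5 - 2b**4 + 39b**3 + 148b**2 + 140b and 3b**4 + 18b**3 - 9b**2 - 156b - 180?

b**3 + 9b**2 + 24b + 20

Apply the Euclidean algorithm:
  -b**5 - 2b**4 + 39b**3 + 148b**2 + 140b = (-(1/3)b + 4/3)(3b**4 + 18b**3 - 9b**2 - 156b - 180) + (12b**3 + 108b**2 + 288b + 240)
  3b**4 + 18b**3 - 9b**2 - 156b - 180 = ((1/4)b - 3/4)(12b**3 + 108b**2 + 288b + 240) + (0)
Last nonzero remainder: 12b**3 + 108b**2 + 288b + 240. Dividing through by 12 gives the monic gcd b**3 + 9b**2 + 24b + 20.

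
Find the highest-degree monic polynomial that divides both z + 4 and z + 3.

1

Repeated division with remainder:
  z + 4 = (z + 3) + (1)
  z + 3 = (z + 3)(1) + (0)
The last nonzero remainder is the constant 1, so the polynomials are coprime and gcd = 1.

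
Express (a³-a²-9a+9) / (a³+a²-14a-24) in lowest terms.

By polynomial division,
  a³-a²-9a+9 = (a³+a²-14a-24) + (-2a²+5a+33)
  a³+a²-14a-24 = (-(1/2)a-7/4)(-2a²+5a+33) + ((45/4)a+135/4)
  -2a²+5a+33 = (-(8/45)a+44/45)((45/4)a+135/4) + (0)
Last nonzero remainder: (45/4)a+135/4. Dividing through by 45/4 gives the monic gcd a+3.
Cancel a+3 from numerator and denominator to get the reduced form.

(a²-4a+3)/(a²-2a-8)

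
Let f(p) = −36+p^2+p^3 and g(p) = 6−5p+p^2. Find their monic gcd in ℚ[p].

−3+p

Apply the Euclidean algorithm:
  p^3+p^2−36 = (p+6)(p^2−5p+6) + (24p−72)
  p^2−5p+6 = ((1/24)p−1/12)(24p−72) + (0)
Last nonzero remainder: 24p−72. Dividing through by 24 gives the monic gcd p−3.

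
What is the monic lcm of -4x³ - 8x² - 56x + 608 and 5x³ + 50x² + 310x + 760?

Apply the Euclidean algorithm:
  -4x³ - 8x² - 56x + 608 = (-4/5)(5x³ + 50x² + 310x + 760) + (32x² + 192x + 1216)
  5x³ + 50x² + 310x + 760 = ((5/32)x + 5/8)(32x² + 192x + 1216) + (0)
Last nonzero remainder: 32x² + 192x + 1216. Dividing through by 32 gives the monic gcd x² + 6x + 38.
Then lcm(f, g) = f·g / gcd(f, g); expanding and making the result monic gives the answer.

x⁴ + 6x³ + 22x² - 96x - 608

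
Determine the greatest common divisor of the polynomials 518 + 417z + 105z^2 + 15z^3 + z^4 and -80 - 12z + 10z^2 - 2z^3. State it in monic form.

By polynomial division,
  z^4 + 15z^3 + 105z^2 + 417z + 518 = (-(1/2)z - 10)(-2z^3 + 10z^2 - 12z - 80) + (199z^2 + 257z - 282)
  -2z^3 + 10z^2 - 12z - 80 = (-(2/199)z + 2504/39601)(199z^2 + 257z - 282) + (-(1230976/39601)z - 2461952/39601)
  199z^2 + 257z - 282 = (-(7880599/1230976)z + 5583741/1230976)(-(1230976/39601)z - 2461952/39601) + (0)
Last nonzero remainder: -(1230976/39601)z - 2461952/39601. Dividing through by -1230976/39601 gives the monic gcd z + 2.

2 + z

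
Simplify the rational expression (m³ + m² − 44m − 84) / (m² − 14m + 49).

(m² + 8m + 12)/(m − 7)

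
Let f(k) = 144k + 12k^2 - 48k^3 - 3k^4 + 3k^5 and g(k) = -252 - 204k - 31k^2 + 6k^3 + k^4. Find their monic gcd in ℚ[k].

Euclidean algorithm in ℚ[k]:
  3k^5 - 3k^4 - 48k^3 + 12k^2 + 144k = (3k - 21)(k^4 + 6k^3 - 31k^2 - 204k - 252) + (171k^3 - 27k^2 - 3384k - 5292)
  k^4 + 6k^3 - 31k^2 - 204k - 252 = ((1/171)k + 13/361)(171k^3 - 27k^2 - 3384k - 5292) + (-(3696/361)k^2 - (18480/361)k - 22176/361)
  171k^3 - 27k^2 - 3384k - 5292 = (-(20577/1232)k + 7581/88)(-(3696/361)k^2 - (18480/361)k - 22176/361) + (0)
Last nonzero remainder: -(3696/361)k^2 - (18480/361)k - 22176/361. Dividing through by -3696/361 gives the monic gcd k^2 + 5k + 6.

6 + 5k + k^2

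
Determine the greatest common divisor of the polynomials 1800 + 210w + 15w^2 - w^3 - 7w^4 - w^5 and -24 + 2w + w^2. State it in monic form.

-24 + 2w + w^2

By polynomial division,
  -w^5 - 7w^4 - w^3 + 15w^2 + 210w + 1800 = (-w^3 - 5w^2 - 15w - 75)(w^2 + 2w - 24) + (0)
The last nonzero remainder w^2 + 2w - 24 is already monic.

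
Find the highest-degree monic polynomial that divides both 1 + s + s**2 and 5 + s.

1

Euclidean algorithm in ℚ[s]:
  s**2 + s + 1 = (s − 4)(s + 5) + (21)
  s + 5 = ((1/21)s + 5/21)(21) + (0)
The last nonzero remainder is the constant 21, so the polynomials are coprime and gcd = 1.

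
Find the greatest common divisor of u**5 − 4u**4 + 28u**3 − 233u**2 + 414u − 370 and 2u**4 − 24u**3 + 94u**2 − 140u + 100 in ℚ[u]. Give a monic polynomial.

u**3 − 7u**2 + 12u − 10

By polynomial division,
  u**5 − 4u**4 + 28u**3 − 233u**2 + 414u − 370 = ((1/2)u + 4)(2u**4 − 24u**3 + 94u**2 − 140u + 100) + (77u**3 − 539u**2 + 924u − 770)
  2u**4 − 24u**3 + 94u**2 − 140u + 100 = ((2/77)u − 10/77)(77u**3 − 539u**2 + 924u − 770) + (0)
Last nonzero remainder: 77u**3 − 539u**2 + 924u − 770. Dividing through by 77 gives the monic gcd u**3 − 7u**2 + 12u − 10.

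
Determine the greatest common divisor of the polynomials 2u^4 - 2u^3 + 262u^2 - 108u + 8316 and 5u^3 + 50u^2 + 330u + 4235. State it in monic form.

Apply the Euclidean algorithm:
  2u^4 - 2u^3 + 262u^2 - 108u + 8316 = ((2/5)u - 22/5)(5u^3 + 50u^2 + 330u + 4235) + (350u^2 - 350u + 26950)
  5u^3 + 50u^2 + 330u + 4235 = ((1/70)u + 11/70)(350u^2 - 350u + 26950) + (0)
Last nonzero remainder: 350u^2 - 350u + 26950. Dividing through by 350 gives the monic gcd u^2 - u + 77.

u^2 - u + 77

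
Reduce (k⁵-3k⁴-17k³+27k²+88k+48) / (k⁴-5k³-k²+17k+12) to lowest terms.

(k²-k-12)/(k-3)

Euclidean algorithm in ℚ[k]:
  k⁵-3k⁴-17k³+27k²+88k+48 = (k+2)(k⁴-5k³-k²+17k+12) + (-6k³+12k²+42k+24)
  k⁴-5k³-k²+17k+12 = (-(1/6)k+1/2)(-6k³+12k²+42k+24) + (0)
Last nonzero remainder: -6k³+12k²+42k+24. Dividing through by -6 gives the monic gcd k³-2k²-7k-4.
Cancel k³-2k²-7k-4 from numerator and denominator to get the reduced form.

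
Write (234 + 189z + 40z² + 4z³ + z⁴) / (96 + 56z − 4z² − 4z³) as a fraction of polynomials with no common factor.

(−39 + z − z²)/(−16 + 4z)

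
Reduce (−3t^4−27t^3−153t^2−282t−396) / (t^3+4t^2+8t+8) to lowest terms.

(−3t^2−21t−99)/(t+2)

Apply the Euclidean algorithm:
  −3t^4−27t^3−153t^2−282t−396 = (−3t−15)(t^3+4t^2+8t+8) + (−69t^2−138t−276)
  t^3+4t^2+8t+8 = (−(1/69)t−2/69)(−69t^2−138t−276) + (0)
Last nonzero remainder: −69t^2−138t−276. Dividing through by −69 gives the monic gcd t^2+2t+4.
Cancel t^2+2t+4 from numerator and denominator to get the reduced form.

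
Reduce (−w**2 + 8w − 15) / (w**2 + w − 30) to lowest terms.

(−w + 3)/(w + 6)

By polynomial division,
  −w**2 + 8w − 15 = (−1)(w**2 + w − 30) + (9w − 45)
  w**2 + w − 30 = ((1/9)w + 2/3)(9w − 45) + (0)
Last nonzero remainder: 9w − 45. Dividing through by 9 gives the monic gcd w − 5.
Cancel w − 5 from numerator and denominator to get the reduced form.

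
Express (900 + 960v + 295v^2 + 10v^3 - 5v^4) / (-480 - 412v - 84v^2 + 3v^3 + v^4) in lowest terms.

Repeated division with remainder:
  -5v^4 + 10v^3 + 295v^2 + 960v + 900 = (-5)(v^4 + 3v^3 - 84v^2 - 412v - 480) + (25v^3 - 125v^2 - 1100v - 1500)
  v^4 + 3v^3 - 84v^2 - 412v - 480 = ((1/25)v + 8/25)(25v^3 - 125v^2 - 1100v - 1500) + (0)
Last nonzero remainder: 25v^3 - 125v^2 - 1100v - 1500. Dividing through by 25 gives the monic gcd v^3 - 5v^2 - 44v - 60.
Cancel v^3 - 5v^2 - 44v - 60 from numerator and denominator to get the reduced form.

(-15 - 5v)/(8 + v)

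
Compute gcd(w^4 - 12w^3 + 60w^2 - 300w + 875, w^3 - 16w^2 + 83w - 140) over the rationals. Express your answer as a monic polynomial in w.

Repeated division with remainder:
  w^4 - 12w^3 + 60w^2 - 300w + 875 = (w + 4)(w^3 - 16w^2 + 83w - 140) + (41w^2 - 492w + 1435)
  w^3 - 16w^2 + 83w - 140 = ((1/41)w - 4/41)(41w^2 - 492w + 1435) + (0)
Last nonzero remainder: 41w^2 - 492w + 1435. Dividing through by 41 gives the monic gcd w^2 - 12w + 35.

w^2 - 12w + 35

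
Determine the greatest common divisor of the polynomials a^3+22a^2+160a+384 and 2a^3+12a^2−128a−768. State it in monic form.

a^2+14a+48

Apply the Euclidean algorithm:
  a^3+22a^2+160a+384 = (1/2)(2a^3+12a^2−128a−768) + (16a^2+224a+768)
  2a^3+12a^2−128a−768 = ((1/8)a−1)(16a^2+224a+768) + (0)
Last nonzero remainder: 16a^2+224a+768. Dividing through by 16 gives the monic gcd a^2+14a+48.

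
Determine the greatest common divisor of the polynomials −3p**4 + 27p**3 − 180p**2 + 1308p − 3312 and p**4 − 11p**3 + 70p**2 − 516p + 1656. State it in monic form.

p**3 − 5p**2 + 40p − 276

Euclidean algorithm in ℚ[p]:
  −3p**4 + 27p**3 − 180p**2 + 1308p − 3312 = (−3)(p**4 − 11p**3 + 70p**2 − 516p + 1656) + (−6p**3 + 30p**2 − 240p + 1656)
  p**4 − 11p**3 + 70p**2 − 516p + 1656 = (−(1/6)p + 1)(−6p**3 + 30p**2 − 240p + 1656) + (0)
Last nonzero remainder: −6p**3 + 30p**2 − 240p + 1656. Dividing through by −6 gives the monic gcd p**3 − 5p**2 + 40p − 276.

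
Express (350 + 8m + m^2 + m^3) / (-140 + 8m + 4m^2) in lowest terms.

(50 - 6m + m^2)/(-20 + 4m)

Repeated division with remainder:
  m^3 + m^2 + 8m + 350 = ((1/4)m - 1/4)(4m^2 + 8m - 140) + (45m + 315)
  4m^2 + 8m - 140 = ((4/45)m - 4/9)(45m + 315) + (0)
Last nonzero remainder: 45m + 315. Dividing through by 45 gives the monic gcd m + 7.
Cancel m + 7 from numerator and denominator to get the reduced form.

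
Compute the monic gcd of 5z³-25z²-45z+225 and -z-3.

z+3

Euclidean algorithm in ℚ[z]:
  5z³-25z²-45z+225 = (-5z²+40z-75)(-z-3) + (0)
Last nonzero remainder: -z-3. Dividing through by -1 gives the monic gcd z+3.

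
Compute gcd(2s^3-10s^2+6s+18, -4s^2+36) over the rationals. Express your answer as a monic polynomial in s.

s-3

Repeated division with remainder:
  2s^3-10s^2+6s+18 = (-(1/2)s+5/2)(-4s^2+36) + (24s-72)
  -4s^2+36 = (-(1/6)s-1/2)(24s-72) + (0)
Last nonzero remainder: 24s-72. Dividing through by 24 gives the monic gcd s-3.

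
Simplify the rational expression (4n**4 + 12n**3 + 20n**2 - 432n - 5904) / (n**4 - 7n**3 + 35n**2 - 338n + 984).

(4n + 24)/(n - 4)

Apply the Euclidean algorithm:
  4n**4 + 12n**3 + 20n**2 - 432n - 5904 = (4)(n**4 - 7n**3 + 35n**2 - 338n + 984) + (40n**3 - 120n**2 + 920n - 9840)
  n**4 - 7n**3 + 35n**2 - 338n + 984 = ((1/40)n - 1/10)(40n**3 - 120n**2 + 920n - 9840) + (0)
Last nonzero remainder: 40n**3 - 120n**2 + 920n - 9840. Dividing through by 40 gives the monic gcd n**3 - 3n**2 + 23n - 246.
Cancel n**3 - 3n**2 + 23n - 246 from numerator and denominator to get the reduced form.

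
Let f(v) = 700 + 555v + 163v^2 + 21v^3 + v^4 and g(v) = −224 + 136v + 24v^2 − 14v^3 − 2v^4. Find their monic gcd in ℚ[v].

28 + 11v + v^2

Repeated division with remainder:
  v^4 + 21v^3 + 163v^2 + 555v + 700 = (−1/2)(−2v^4 − 14v^3 + 24v^2 + 136v − 224) + (14v^3 + 175v^2 + 623v + 588)
  −2v^4 − 14v^3 + 24v^2 + 136v − 224 = (−(1/7)v + 11/14)(14v^3 + 175v^2 + 623v + 588) + (−(49/2)v^2 − (539/2)v − 686)
  14v^3 + 175v^2 + 623v + 588 = (−(4/7)v − 6/7)(−(49/2)v^2 − (539/2)v − 686) + (0)
Last nonzero remainder: −(49/2)v^2 − (539/2)v − 686. Dividing through by −49/2 gives the monic gcd v^2 + 11v + 28.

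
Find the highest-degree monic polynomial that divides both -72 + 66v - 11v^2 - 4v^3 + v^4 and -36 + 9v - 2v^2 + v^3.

-3 + v

Repeated division with remainder:
  v^4 - 4v^3 - 11v^2 + 66v - 72 = (v - 2)(v^3 - 2v^2 + 9v - 36) + (-24v^2 + 120v - 144)
  v^3 - 2v^2 + 9v - 36 = (-(1/24)v - 1/8)(-24v^2 + 120v - 144) + (18v - 54)
  -24v^2 + 120v - 144 = (-(4/3)v + 8/3)(18v - 54) + (0)
Last nonzero remainder: 18v - 54. Dividing through by 18 gives the monic gcd v - 3.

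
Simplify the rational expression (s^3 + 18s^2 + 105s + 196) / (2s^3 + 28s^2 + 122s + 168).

(s + 7)/(2s + 6)

By polynomial division,
  s^3 + 18s^2 + 105s + 196 = (1/2)(2s^3 + 28s^2 + 122s + 168) + (4s^2 + 44s + 112)
  2s^3 + 28s^2 + 122s + 168 = ((1/2)s + 3/2)(4s^2 + 44s + 112) + (0)
Last nonzero remainder: 4s^2 + 44s + 112. Dividing through by 4 gives the monic gcd s^2 + 11s + 28.
Cancel s^2 + 11s + 28 from numerator and denominator to get the reduced form.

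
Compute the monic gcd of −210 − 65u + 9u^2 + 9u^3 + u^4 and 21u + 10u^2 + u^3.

7 + u

Repeated division with remainder:
  u^4 + 9u^3 + 9u^2 − 65u − 210 = (u − 1)(u^3 + 10u^2 + 21u) + (−2u^2 − 44u − 210)
  u^3 + 10u^2 + 21u = (−(1/2)u + 6)(−2u^2 − 44u − 210) + (180u + 1260)
  −2u^2 − 44u − 210 = (−(1/90)u − 1/6)(180u + 1260) + (0)
Last nonzero remainder: 180u + 1260. Dividing through by 180 gives the monic gcd u + 7.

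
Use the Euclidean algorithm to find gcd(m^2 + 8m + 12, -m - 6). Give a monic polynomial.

By polynomial division,
  m^2 + 8m + 12 = (-m - 2)(-m - 6) + (0)
Last nonzero remainder: -m - 6. Dividing through by -1 gives the monic gcd m + 6.

m + 6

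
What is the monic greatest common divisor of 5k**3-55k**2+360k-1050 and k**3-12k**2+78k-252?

Apply the Euclidean algorithm:
  5k**3-55k**2+360k-1050 = (5)(k**3-12k**2+78k-252) + (5k**2-30k+210)
  k**3-12k**2+78k-252 = ((1/5)k-6/5)(5k**2-30k+210) + (0)
Last nonzero remainder: 5k**2-30k+210. Dividing through by 5 gives the monic gcd k**2-6k+42.

k**2-6k+42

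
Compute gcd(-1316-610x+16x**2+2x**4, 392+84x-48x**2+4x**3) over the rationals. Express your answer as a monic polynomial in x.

-14-5x+x**2

Apply the Euclidean algorithm:
  2x**4+16x**2-610x-1316 = ((1/2)x+6)(4x**3-48x**2+84x+392) + (262x**2-1310x-3668)
  4x**3-48x**2+84x+392 = ((2/131)x-14/131)(262x**2-1310x-3668) + (0)
Last nonzero remainder: 262x**2-1310x-3668. Dividing through by 262 gives the monic gcd x**2-5x-14.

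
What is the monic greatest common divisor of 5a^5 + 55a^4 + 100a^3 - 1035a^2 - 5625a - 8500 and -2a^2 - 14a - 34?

a^2 + 7a + 17

Repeated division with remainder:
  5a^5 + 55a^4 + 100a^3 - 1035a^2 - 5625a - 8500 = (-(5/2)a^3 - 10a^2 + (125/2)a + 250)(-2a^2 - 14a - 34) + (0)
Last nonzero remainder: -2a^2 - 14a - 34. Dividing through by -2 gives the monic gcd a^2 + 7a + 17.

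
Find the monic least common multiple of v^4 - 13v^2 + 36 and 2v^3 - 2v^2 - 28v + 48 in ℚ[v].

Apply the Euclidean algorithm:
  v^4 - 13v^2 + 36 = ((1/2)v + 1/2)(2v^3 - 2v^2 - 28v + 48) + (2v^2 - 10v + 12)
  2v^3 - 2v^2 - 28v + 48 = (v + 4)(2v^2 - 10v + 12) + (0)
Last nonzero remainder: 2v^2 - 10v + 12. Dividing through by 2 gives the monic gcd v^2 - 5v + 6.
Then lcm(f, g) = f·g / gcd(f, g); expanding and making the result monic gives the answer.

v^5 + 4v^4 - 13v^3 - 52v^2 + 36v + 144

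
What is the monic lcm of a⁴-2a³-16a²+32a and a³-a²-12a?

By polynomial division,
  a⁴-2a³-16a²+32a = (a-1)(a³-a²-12a) + (-5a²+20a)
  a³-a²-12a = (-(1/5)a-3/5)(-5a²+20a) + (0)
Last nonzero remainder: -5a²+20a. Dividing through by -5 gives the monic gcd a²-4a.
Then lcm(f, g) = f·g / gcd(f, g); expanding and making the result monic gives the answer.

a⁵+a⁴-22a³-16a²+96a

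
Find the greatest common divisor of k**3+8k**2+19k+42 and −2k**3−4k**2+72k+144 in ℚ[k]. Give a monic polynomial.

k+6

Euclidean algorithm in ℚ[k]:
  k**3+8k**2+19k+42 = (−1/2)(−2k**3−4k**2+72k+144) + (6k**2+55k+114)
  −2k**3−4k**2+72k+144 = (−(1/3)k+43/18)(6k**2+55k+114) + (−(385/18)k−385/3)
  6k**2+55k+114 = (−(108/385)k−342/385)(−(385/18)k−385/3) + (0)
Last nonzero remainder: −(385/18)k−385/3. Dividing through by −385/18 gives the monic gcd k+6.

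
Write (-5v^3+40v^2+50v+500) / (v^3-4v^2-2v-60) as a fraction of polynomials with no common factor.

(-5v+50)/(v-6)

By polynomial division,
  -5v^3+40v^2+50v+500 = (-5)(v^3-4v^2-2v-60) + (20v^2+40v+200)
  v^3-4v^2-2v-60 = ((1/20)v-3/10)(20v^2+40v+200) + (0)
Last nonzero remainder: 20v^2+40v+200. Dividing through by 20 gives the monic gcd v^2+2v+10.
Cancel v^2+2v+10 from numerator and denominator to get the reduced form.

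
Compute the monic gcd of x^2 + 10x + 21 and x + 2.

Apply the Euclidean algorithm:
  x^2 + 10x + 21 = (x + 8)(x + 2) + (5)
  x + 2 = ((1/5)x + 2/5)(5) + (0)
The last nonzero remainder is the constant 5, so the polynomials are coprime and gcd = 1.

1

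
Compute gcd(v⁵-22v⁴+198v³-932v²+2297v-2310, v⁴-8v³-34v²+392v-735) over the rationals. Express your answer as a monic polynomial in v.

v³-15v²+71v-105

Apply the Euclidean algorithm:
  v⁵-22v⁴+198v³-932v²+2297v-2310 = (v-14)(v⁴-8v³-34v²+392v-735) + (120v³-1800v²+8520v-12600)
  v⁴-8v³-34v²+392v-735 = ((1/120)v+7/120)(120v³-1800v²+8520v-12600) + (0)
Last nonzero remainder: 120v³-1800v²+8520v-12600. Dividing through by 120 gives the monic gcd v³-15v²+71v-105.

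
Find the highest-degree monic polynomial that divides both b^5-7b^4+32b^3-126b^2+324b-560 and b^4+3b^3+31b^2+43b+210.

Repeated division with remainder:
  b^5-7b^4+32b^3-126b^2+324b-560 = (b-10)(b^4+3b^3+31b^2+43b+210) + (31b^3+141b^2+544b+1540)
  b^4+3b^3+31b^2+43b+210 = ((1/31)b-48/961)(31b^3+141b^2+544b+1540) + ((19695/961)b^2+(19695/961)b+275730/961)
  31b^3+141b^2+544b+1540 = ((29791/19695)b+21142/3939)((19695/961)b^2+(19695/961)b+275730/961) + (0)
Last nonzero remainder: (19695/961)b^2+(19695/961)b+275730/961. Dividing through by 19695/961 gives the monic gcd b^2+b+14.

b^2+b+14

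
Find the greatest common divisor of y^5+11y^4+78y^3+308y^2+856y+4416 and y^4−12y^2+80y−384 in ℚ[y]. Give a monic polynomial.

Repeated division with remainder:
  y^5+11y^4+78y^3+308y^2+856y+4416 = (y+11)(y^4−12y^2+80y−384) + (90y^3+360y^2+360y+8640)
  y^4−12y^2+80y−384 = ((1/90)y−2/45)(90y^3+360y^2+360y+8640) + (0)
Last nonzero remainder: 90y^3+360y^2+360y+8640. Dividing through by 90 gives the monic gcd y^3+4y^2+4y+96.

y^3+4y^2+4y+96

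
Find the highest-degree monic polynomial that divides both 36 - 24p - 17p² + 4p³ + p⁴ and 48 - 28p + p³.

6 + p

Apply the Euclidean algorithm:
  p⁴ + 4p³ - 17p² - 24p + 36 = (p + 4)(p³ - 28p + 48) + (11p² + 40p - 156)
  p³ - 28p + 48 = ((1/11)p - 40/121)(11p² + 40p - 156) + (-(72/121)p - 432/121)
  11p² + 40p - 156 = (-(1331/72)p + 1573/36)(-(72/121)p - 432/121) + (0)
Last nonzero remainder: -(72/121)p - 432/121. Dividing through by -72/121 gives the monic gcd p + 6.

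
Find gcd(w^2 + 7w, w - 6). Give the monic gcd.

Euclidean algorithm in ℚ[w]:
  w^2 + 7w = (w + 13)(w - 6) + (78)
  w - 6 = ((1/78)w - 1/13)(78) + (0)
The last nonzero remainder is the constant 78, so the polynomials are coprime and gcd = 1.

1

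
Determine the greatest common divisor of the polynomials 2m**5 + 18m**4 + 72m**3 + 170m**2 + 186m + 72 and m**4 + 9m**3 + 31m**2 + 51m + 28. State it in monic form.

Apply the Euclidean algorithm:
  2m**5 + 18m**4 + 72m**3 + 170m**2 + 186m + 72 = (2m)(m**4 + 9m**3 + 31m**2 + 51m + 28) + (10m**3 + 68m**2 + 130m + 72)
  m**4 + 9m**3 + 31m**2 + 51m + 28 = ((1/10)m + 11/50)(10m**3 + 68m**2 + 130m + 72) + ((76/25)m**2 + (76/5)m + 304/25)
  10m**3 + 68m**2 + 130m + 72 = ((125/38)m + 225/38)((76/25)m**2 + (76/5)m + 304/25) + (0)
Last nonzero remainder: (76/25)m**2 + (76/5)m + 304/25. Dividing through by 76/25 gives the monic gcd m**2 + 5m + 4.

m**2 + 5m + 4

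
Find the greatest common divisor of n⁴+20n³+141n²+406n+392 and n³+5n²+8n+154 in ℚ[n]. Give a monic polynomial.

n+7

Apply the Euclidean algorithm:
  n⁴+20n³+141n²+406n+392 = (n+15)(n³+5n²+8n+154) + (58n²+132n-1918)
  n³+5n²+8n+154 = ((1/58)n+79/1682)(58n²+132n-1918) + ((29325/841)n+205275/841)
  58n²+132n-1918 = ((48778/29325)n-230434/29325)((29325/841)n+205275/841) + (0)
Last nonzero remainder: (29325/841)n+205275/841. Dividing through by 29325/841 gives the monic gcd n+7.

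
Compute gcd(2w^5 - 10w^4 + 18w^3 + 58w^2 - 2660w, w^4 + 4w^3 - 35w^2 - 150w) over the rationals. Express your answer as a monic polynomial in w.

w^2 + 5w

Repeated division with remainder:
  2w^5 - 10w^4 + 18w^3 + 58w^2 - 2660w = (2w - 18)(w^4 + 4w^3 - 35w^2 - 150w) + (160w^3 - 272w^2 - 5360w)
  w^4 + 4w^3 - 35w^2 - 150w = ((1/160)w + 57/1600)(160w^3 - 272w^2 - 5360w) + ((819/100)w^2 + (819/20)w)
  160w^3 - 272w^2 - 5360w = ((16000/819)w - 107200/819)((819/100)w^2 + (819/20)w) + (0)
Last nonzero remainder: (819/100)w^2 + (819/20)w. Dividing through by 819/100 gives the monic gcd w^2 + 5w.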